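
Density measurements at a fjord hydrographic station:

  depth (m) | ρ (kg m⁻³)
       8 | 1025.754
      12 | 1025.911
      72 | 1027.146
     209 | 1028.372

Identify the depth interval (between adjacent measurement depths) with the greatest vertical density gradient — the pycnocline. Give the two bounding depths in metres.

8–12 m

Compute the density gradient over each adjacent pair:
  8–12 m: Δρ/Δz = 0.157/4 = 0.039 kg m⁻⁴
  12–72 m: Δρ/Δz = 1.235/60 = 0.021 kg m⁻⁴
  72–209 m: Δρ/Δz = 1.226/137 = 8.9 × 10⁻³ kg m⁻⁴
The largest gradient is in the 8–12 m interval — the pycnocline.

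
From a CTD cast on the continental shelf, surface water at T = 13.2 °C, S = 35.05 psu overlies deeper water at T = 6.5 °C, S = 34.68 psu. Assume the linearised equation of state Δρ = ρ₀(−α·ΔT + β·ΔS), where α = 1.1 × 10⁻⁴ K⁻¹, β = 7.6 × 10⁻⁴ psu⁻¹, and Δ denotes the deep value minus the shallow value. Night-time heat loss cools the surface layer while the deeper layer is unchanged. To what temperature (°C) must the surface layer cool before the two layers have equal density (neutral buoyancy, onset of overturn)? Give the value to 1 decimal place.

Neutral buoyancy requires Δρ = 0, i.e. −α(T_deep − T_surf′) + β(S_deep − S_surf) = 0.
T_surf′ = T_deep − (β/α)·ΔS = 6.5 − (7.6 × 10⁻⁴/1.1 × 10⁻⁴)·(-0.37) = 9.056 °C.
Cooling required: 13.2 − (9.056) = 4.144 °C.

9.1 °C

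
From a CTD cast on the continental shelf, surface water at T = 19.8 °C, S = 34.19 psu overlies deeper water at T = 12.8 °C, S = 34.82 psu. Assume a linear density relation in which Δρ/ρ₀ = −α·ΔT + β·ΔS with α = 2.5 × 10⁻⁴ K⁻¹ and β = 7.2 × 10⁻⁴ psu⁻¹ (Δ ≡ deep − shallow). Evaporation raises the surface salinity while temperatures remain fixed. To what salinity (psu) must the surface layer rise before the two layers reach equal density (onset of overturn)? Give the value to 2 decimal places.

Neutral buoyancy requires −α(T_deep − T_surf) + β(S_deep − S_surf′) = 0.
S_surf′ = S_deep − (α/β)·ΔT = 34.82 − (2.5 × 10⁻⁴/7.2 × 10⁻⁴)·(-7.0) = 37.2506 psu.
Increase required: 37.2506 − 34.19 = 3.0606 psu.

37.25 psu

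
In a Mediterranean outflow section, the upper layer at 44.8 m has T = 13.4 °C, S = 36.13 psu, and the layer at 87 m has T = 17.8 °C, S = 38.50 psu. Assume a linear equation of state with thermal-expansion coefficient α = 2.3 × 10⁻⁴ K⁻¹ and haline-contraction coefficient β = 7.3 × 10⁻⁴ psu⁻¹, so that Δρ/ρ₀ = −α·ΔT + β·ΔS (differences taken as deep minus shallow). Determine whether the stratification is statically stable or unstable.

ΔT = 17.8 − 13.4 = +4.4 K and ΔS = 38.50 − 36.13 = +2.37 psu (deep − shallow).
−αΔT = -1.012 × 10⁻³; βΔS = 1.7301 × 10⁻³; sum Δρ/ρ₀ = 7.181 × 10⁻⁴.
Δρ/ρ₀ > 0, so Δρ > 0: deeper water is denser → statically stable.

stable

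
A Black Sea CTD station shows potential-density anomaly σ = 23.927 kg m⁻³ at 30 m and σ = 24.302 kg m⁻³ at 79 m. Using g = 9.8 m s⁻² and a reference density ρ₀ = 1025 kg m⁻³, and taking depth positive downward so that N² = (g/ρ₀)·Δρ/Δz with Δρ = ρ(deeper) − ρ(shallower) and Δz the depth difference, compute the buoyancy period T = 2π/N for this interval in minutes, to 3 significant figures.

Δρ = 1024.302 − 1023.927 = 0.375 kg m⁻³ over Δz = 79 − 30 = 49 m.
N² = (9.8/1025) × (0.375/49) = 7.3171 × 10⁻⁵ s⁻².
N = √(7.3171 × 10⁻⁵) = 8.5540 × 10⁻³ rad s⁻¹, so T = 2π/N = 734.53 s = 12.242 min ≈ 12.2 min.

12.2 min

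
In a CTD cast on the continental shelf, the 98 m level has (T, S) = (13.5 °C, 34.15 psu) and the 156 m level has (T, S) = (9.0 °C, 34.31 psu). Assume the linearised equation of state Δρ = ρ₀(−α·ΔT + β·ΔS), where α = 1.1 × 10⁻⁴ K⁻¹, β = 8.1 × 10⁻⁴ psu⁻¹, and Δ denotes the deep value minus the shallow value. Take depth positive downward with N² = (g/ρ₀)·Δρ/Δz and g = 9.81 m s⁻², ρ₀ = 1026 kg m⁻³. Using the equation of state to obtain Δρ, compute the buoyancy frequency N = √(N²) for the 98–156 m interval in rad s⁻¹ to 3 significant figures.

0.0103 rad s⁻¹

ΔT = -4.5 K, ΔS = +0.16 psu (deep − shallow).
Δρ/ρ₀ = −αΔT + βΔS = 4.95 × 10⁻⁴ + 1.296 × 10⁻⁴ = 6.246 × 10⁻⁴, so Δρ ≈ 0.6408 kg m⁻³.
N² = (g/ρ₀)·Δρ/Δz = g·(Δρ/ρ₀)/Δz = 9.81 × 6.246 × 10⁻⁴ / 58 = 1.0564 × 10⁻⁴ s⁻².
N = √(1.0564 × 10⁻⁴) = 0.010278 rad s⁻¹ ≈ 0.0103 rad s⁻¹.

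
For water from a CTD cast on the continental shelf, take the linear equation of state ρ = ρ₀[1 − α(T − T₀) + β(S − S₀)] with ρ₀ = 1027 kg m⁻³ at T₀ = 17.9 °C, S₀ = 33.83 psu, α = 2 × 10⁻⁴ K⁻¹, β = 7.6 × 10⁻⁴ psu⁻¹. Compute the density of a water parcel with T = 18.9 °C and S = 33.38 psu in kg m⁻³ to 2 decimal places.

1026.44 kg m⁻³

T − T₀ = +1.0 K, S − S₀ = -0.45 psu.
Bracket = 1 − α·(+1.0) + β·(-0.45) = 1 + (-5.42 × 10⁻⁴) = 0.9994580.
ρ = 1027 × 0.9994580 = 1026.44 kg m⁻³.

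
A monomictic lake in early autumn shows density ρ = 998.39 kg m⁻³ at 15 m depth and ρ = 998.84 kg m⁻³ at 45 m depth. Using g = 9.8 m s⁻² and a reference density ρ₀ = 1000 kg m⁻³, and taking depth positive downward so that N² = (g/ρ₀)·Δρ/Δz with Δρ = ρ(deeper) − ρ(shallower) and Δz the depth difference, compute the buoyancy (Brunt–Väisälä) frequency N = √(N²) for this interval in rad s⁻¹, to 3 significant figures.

Δρ = 998.84 − 998.39 = 0.45 kg m⁻³ over Δz = 45 − 15 = 30 m.
N² = (9.8/1000) × (0.45/30) = 1.4700 × 10⁻⁴ s⁻².
N = √(1.4700 × 10⁻⁴) = 0.012124 rad s⁻¹ ≈ 0.0121 rad s⁻¹.
Since Δρ > 0 the layer is stably stratified.

0.0121 rad s⁻¹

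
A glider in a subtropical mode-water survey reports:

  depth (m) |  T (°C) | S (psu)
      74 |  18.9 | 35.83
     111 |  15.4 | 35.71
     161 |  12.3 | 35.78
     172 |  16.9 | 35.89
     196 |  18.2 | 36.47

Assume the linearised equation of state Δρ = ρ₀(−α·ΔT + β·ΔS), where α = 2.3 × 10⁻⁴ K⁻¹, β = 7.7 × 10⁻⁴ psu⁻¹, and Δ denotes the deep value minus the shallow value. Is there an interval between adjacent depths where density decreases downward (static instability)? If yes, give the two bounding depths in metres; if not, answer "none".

Evaluate Δρ/ρ₀ = −αΔT + βΔS across each adjacent pair:
  74–111 m: −αΔT+βΔS = −(2.3 × 10⁻⁴)(-3.5)+(7.7 × 10⁻⁴)(-0.12) = 7.1 × 10⁻⁴ → stable
  111–161 m: −αΔT+βΔS = −(2.3 × 10⁻⁴)(-3.1)+(7.7 × 10⁻⁴)(+0.07) = 7.7 × 10⁻⁴ → stable
  161–172 m: −αΔT+βΔS = −(2.3 × 10⁻⁴)(+4.6)+(7.7 × 10⁻⁴)(+0.11) = -9.7 × 10⁻⁴ → UNSTABLE
  172–196 m: −αΔT+βΔS = −(2.3 × 10⁻⁴)(+1.3)+(7.7 × 10⁻⁴)(+0.58) = 1.5 × 10⁻⁴ → stable
The 161–172 m interval has Δρ < 0: lighter water underlies denser water.

161–172 m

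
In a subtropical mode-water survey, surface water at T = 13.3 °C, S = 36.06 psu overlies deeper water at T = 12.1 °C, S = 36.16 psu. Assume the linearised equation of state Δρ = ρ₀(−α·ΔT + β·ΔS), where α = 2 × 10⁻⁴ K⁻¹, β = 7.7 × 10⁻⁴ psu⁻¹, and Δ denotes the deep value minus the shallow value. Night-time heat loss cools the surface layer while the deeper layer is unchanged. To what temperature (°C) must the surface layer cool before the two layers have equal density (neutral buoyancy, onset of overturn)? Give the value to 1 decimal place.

Neutral buoyancy requires Δρ = 0, i.e. −α(T_deep − T_surf′) + β(S_deep − S_surf) = 0.
T_surf′ = T_deep − (β/α)·ΔS = 12.1 − (7.7 × 10⁻⁴/2 × 10⁻⁴)·(+0.10) = 11.715 °C.
Cooling required: 13.3 − (11.715) = 1.585 °C.

11.7 °C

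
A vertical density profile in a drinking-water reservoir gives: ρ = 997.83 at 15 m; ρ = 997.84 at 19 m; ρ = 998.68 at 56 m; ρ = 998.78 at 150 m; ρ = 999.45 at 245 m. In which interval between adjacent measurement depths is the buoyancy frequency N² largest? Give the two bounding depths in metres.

19–56 m

Compute the density gradient over each adjacent pair:
  15–19 m: Δρ/Δz = 0.01/4 = 2.5 × 10⁻³ kg m⁻⁴
  19–56 m: Δρ/Δz = 0.84/37 = 0.023 kg m⁻⁴
  56–150 m: Δρ/Δz = 0.10/94 = 1.1 × 10⁻³ kg m⁻⁴
  150–245 m: Δρ/Δz = 0.67/95 = 7.1 × 10⁻³ kg m⁻⁴
The largest gradient is in the 19–56 m interval — the pycnocline.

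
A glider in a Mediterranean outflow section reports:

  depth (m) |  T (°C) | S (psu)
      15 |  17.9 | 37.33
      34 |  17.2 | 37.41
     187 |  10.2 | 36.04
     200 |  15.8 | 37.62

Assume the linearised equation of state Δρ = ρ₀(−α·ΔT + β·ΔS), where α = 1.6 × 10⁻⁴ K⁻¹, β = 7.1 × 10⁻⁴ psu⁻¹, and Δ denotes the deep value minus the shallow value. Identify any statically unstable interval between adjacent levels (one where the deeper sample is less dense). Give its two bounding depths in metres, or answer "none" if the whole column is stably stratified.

none

Evaluate Δρ/ρ₀ = −αΔT + βΔS across each adjacent pair:
  15–34 m: −αΔT+βΔS = −(1.6 × 10⁻⁴)(-0.7)+(7.1 × 10⁻⁴)(+0.08) = 1.7 × 10⁻⁴ → stable
  34–187 m: −αΔT+βΔS = −(1.6 × 10⁻⁴)(-7.0)+(7.1 × 10⁻⁴)(-1.37) = 1.5 × 10⁻⁴ → stable
  187–200 m: −αΔT+βΔS = −(1.6 × 10⁻⁴)(+5.6)+(7.1 × 10⁻⁴)(+1.58) = 2.3 × 10⁻⁴ → stable
Every interval has Δρ > 0: the column is stably stratified throughout.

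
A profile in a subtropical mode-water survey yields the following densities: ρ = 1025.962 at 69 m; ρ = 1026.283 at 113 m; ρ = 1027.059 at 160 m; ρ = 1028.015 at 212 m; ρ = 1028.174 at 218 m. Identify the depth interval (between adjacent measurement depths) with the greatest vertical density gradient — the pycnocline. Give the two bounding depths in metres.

Compute the density gradient over each adjacent pair:
  69–113 m: Δρ/Δz = 0.321/44 = 7.3 × 10⁻³ kg m⁻⁴
  113–160 m: Δρ/Δz = 0.776/47 = 0.017 kg m⁻⁴
  160–212 m: Δρ/Δz = 0.956/52 = 0.018 kg m⁻⁴
  212–218 m: Δρ/Δz = 0.159/6 = 0.026 kg m⁻⁴
The largest gradient is in the 212–218 m interval — the pycnocline.

212–218 m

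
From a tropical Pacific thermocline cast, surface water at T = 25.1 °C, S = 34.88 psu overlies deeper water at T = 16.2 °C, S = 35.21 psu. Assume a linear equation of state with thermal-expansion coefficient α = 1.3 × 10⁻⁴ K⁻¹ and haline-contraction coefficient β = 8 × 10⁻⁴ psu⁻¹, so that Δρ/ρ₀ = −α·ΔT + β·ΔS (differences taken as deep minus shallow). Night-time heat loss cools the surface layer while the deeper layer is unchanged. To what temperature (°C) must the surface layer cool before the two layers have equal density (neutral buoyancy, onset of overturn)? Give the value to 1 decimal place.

14.2 °C

Neutral buoyancy requires Δρ = 0, i.e. −α(T_deep − T_surf′) + β(S_deep − S_surf) = 0.
T_surf′ = T_deep − (β/α)·ΔS = 16.2 − (8 × 10⁻⁴/1.3 × 10⁻⁴)·(+0.33) = 14.169 °C.
Cooling required: 25.1 − (14.169) = 10.931 °C.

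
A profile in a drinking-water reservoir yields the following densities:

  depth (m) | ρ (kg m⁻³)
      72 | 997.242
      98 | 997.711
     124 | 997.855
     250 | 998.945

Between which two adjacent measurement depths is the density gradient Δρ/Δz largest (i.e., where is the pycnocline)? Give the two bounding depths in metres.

Compute the density gradient over each adjacent pair:
  72–98 m: Δρ/Δz = 0.469/26 = 0.018 kg m⁻⁴
  98–124 m: Δρ/Δz = 0.144/26 = 5.5 × 10⁻³ kg m⁻⁴
  124–250 m: Δρ/Δz = 1.090/126 = 8.7 × 10⁻³ kg m⁻⁴
The largest gradient is in the 72–98 m interval — the pycnocline.

72–98 m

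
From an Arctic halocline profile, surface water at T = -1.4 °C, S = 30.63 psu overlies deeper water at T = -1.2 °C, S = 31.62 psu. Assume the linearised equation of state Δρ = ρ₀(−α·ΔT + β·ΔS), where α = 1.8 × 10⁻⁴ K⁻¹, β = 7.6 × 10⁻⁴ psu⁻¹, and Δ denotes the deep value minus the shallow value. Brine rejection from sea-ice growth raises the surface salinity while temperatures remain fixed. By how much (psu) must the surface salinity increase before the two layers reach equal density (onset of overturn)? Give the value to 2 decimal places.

Neutral buoyancy requires −α(T_deep − T_surf) + β(S_deep − S_surf′) = 0.
S_surf′ = S_deep − (α/β)·ΔT = 31.62 − (1.8 × 10⁻⁴/7.6 × 10⁻⁴)·(+0.2) = 31.5726 psu.
Increase required: 31.5726 − 30.63 = 0.9426 psu.

0.94 psu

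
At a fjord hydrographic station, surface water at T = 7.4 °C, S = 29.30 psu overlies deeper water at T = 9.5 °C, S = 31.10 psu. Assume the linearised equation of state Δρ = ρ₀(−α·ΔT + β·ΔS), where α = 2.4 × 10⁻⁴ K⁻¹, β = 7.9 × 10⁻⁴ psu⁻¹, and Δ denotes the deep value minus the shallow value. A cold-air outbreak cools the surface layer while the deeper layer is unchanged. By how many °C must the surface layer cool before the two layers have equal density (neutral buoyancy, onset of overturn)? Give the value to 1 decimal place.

3.8 °C

Neutral buoyancy requires Δρ = 0, i.e. −α(T_deep − T_surf′) + β(S_deep − S_surf) = 0.
T_surf′ = T_deep − (β/α)·ΔS = 9.5 − (7.9 × 10⁻⁴/2.4 × 10⁻⁴)·(+1.80) = 3.575 °C.
Cooling required: 7.4 − (3.575) = 3.825 °C.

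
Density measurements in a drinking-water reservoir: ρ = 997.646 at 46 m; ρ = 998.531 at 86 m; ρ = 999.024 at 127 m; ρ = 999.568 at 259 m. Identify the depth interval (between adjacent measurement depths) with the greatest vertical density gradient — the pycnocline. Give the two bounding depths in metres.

46–86 m

Compute the density gradient over each adjacent pair:
  46–86 m: Δρ/Δz = 0.885/40 = 0.022 kg m⁻⁴
  86–127 m: Δρ/Δz = 0.493/41 = 0.012 kg m⁻⁴
  127–259 m: Δρ/Δz = 0.544/132 = 4.1 × 10⁻³ kg m⁻⁴
The largest gradient is in the 46–86 m interval — the pycnocline.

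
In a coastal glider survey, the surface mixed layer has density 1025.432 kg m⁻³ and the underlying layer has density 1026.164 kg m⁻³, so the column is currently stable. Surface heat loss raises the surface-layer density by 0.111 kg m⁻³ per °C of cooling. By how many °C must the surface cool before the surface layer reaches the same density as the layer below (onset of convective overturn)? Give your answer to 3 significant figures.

6.59 °C

Density deficit of the surface layer: 1026.164 − 1025.432 = 0.732 kg m⁻³.
Required change = 0.732 / 0.111 = 6.59 °C.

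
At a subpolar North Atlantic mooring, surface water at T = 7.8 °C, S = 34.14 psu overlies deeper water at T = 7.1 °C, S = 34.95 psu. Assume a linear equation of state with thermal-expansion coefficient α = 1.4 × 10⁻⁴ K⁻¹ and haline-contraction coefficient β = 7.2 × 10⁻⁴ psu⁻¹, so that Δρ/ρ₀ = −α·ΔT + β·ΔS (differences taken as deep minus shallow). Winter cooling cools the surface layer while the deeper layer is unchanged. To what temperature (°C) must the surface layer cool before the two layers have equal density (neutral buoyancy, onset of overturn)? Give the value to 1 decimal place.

2.9 °C

Neutral buoyancy requires Δρ = 0, i.e. −α(T_deep − T_surf′) + β(S_deep − S_surf) = 0.
T_surf′ = T_deep − (β/α)·ΔS = 7.1 − (7.2 × 10⁻⁴/1.4 × 10⁻⁴)·(+0.81) = 2.934 °C.
Cooling required: 7.8 − (2.934) = 4.866 °C.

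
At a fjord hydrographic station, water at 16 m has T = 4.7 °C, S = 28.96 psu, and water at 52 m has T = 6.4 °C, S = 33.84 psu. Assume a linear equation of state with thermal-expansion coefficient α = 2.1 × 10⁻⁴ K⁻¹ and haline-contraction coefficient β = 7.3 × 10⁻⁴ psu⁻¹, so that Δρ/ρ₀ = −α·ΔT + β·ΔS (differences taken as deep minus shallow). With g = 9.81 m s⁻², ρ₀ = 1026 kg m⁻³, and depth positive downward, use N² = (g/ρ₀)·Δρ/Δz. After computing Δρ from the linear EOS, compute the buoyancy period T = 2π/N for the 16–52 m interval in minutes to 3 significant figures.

ΔT = +1.7 K, ΔS = +4.88 psu (deep − shallow).
Δρ/ρ₀ = −αΔT + βΔS = -3.57 × 10⁻⁴ + 3.5624 × 10⁻³ = 3.2054 × 10⁻³, so Δρ ≈ 3.289 kg m⁻³.
N² = (g/ρ₀)·Δρ/Δz = g·(Δρ/ρ₀)/Δz = 9.81 × 3.2054 × 10⁻³ / 36 = 8.7347 × 10⁻⁴ s⁻².
N = √(8.7347 × 10⁻⁴) = 0.029555 rad s⁻¹ → T = 2π/N = 212.59 s = 3.5432 min ≈ 3.54 min.

3.54 min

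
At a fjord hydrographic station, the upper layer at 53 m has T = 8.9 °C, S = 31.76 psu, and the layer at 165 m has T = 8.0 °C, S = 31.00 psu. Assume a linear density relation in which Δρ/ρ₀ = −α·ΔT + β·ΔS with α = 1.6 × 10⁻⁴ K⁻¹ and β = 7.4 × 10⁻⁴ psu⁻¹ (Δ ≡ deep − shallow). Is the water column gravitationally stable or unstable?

ΔT = 8.0 − 8.9 = -0.9 K and ΔS = 31.00 − 31.76 = -0.76 psu (deep − shallow).
−αΔT = 1.44 × 10⁻⁴; βΔS = -5.624 × 10⁻⁴; sum Δρ/ρ₀ = -4.184 × 10⁻⁴.
Δρ/ρ₀ < 0, so Δρ < 0: deeper water is lighter → statically unstable; the column would overturn.

unstable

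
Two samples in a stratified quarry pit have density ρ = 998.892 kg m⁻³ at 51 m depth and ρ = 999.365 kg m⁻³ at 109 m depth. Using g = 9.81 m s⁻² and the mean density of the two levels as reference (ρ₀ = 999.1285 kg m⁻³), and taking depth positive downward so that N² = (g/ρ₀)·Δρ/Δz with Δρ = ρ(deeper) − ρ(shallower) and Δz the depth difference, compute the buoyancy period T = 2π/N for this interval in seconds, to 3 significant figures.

Δρ = 999.365 − 998.892 = 0.473 kg m⁻³ over Δz = 109 − 51 = 58 m.
N² = (9.81/999.1285) × (0.473/58) = 8.0072 × 10⁻⁵ s⁻².
N = √(8.0072 × 10⁻⁵) = 8.9483 × 10⁻³ rad s⁻¹, so T = 2π/N = 702.17 s ≈ 702 s.
Since Δρ > 0 the layer is stably stratified.

702 s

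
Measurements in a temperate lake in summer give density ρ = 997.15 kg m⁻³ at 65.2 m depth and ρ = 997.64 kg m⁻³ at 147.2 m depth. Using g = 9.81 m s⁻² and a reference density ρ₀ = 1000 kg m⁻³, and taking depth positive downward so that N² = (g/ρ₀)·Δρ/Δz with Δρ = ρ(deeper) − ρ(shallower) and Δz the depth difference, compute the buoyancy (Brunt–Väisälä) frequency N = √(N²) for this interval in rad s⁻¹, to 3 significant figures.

Δρ = 997.64 − 997.15 = 0.49 kg m⁻³ over Δz = 147.2 − 65.2 = 82 m.
N² = (9.81/1000) × (0.49/82) = 5.8621 × 10⁻⁵ s⁻².
N = √(5.8621 × 10⁻⁵) = 7.6564 × 10⁻³ rad s⁻¹ ≈ 7.66 × 10⁻³ rad s⁻¹.
A positive N² confirms static stability across the interval.

7.66 × 10⁻³ rad s⁻¹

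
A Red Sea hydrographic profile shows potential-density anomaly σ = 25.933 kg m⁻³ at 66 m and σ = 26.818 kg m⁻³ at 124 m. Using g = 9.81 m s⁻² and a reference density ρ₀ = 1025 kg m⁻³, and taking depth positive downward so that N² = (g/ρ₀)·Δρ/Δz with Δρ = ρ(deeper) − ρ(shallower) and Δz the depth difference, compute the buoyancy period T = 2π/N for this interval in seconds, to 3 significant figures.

Δρ = 1026.818 − 1025.933 = 0.885 kg m⁻³ over Δz = 124 − 66 = 58 m.
N² = (9.81/1025) × (0.885/58) = 1.4604 × 10⁻⁴ s⁻².
N = √(1.4604 × 10⁻⁴) = 0.012085 rad s⁻¹, so T = 2π/N = 519.92 s ≈ 520 s.

520 s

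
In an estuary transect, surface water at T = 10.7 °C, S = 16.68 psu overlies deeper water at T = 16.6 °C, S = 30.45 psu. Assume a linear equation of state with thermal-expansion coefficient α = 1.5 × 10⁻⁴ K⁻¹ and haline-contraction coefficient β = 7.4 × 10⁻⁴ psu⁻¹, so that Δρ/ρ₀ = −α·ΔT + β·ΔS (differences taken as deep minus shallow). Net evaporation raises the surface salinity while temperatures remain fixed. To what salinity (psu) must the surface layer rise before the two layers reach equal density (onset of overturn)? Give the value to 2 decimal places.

Neutral buoyancy requires −α(T_deep − T_surf) + β(S_deep − S_surf′) = 0.
S_surf′ = S_deep − (α/β)·ΔT = 30.45 − (1.5 × 10⁻⁴/7.4 × 10⁻⁴)·(+5.9) = 29.2541 psu.
Increase required: 29.2541 − 16.68 = 12.5741 psu.

29.25 psu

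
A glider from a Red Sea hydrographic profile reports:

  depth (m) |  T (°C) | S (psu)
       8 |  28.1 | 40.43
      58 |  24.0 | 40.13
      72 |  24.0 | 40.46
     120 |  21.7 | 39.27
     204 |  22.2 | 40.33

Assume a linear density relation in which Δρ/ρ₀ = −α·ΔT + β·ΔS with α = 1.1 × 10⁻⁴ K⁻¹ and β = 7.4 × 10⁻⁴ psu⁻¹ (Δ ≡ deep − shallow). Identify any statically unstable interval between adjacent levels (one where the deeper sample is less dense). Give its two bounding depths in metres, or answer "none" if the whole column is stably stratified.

72–120 m

Evaluate Δρ/ρ₀ = −αΔT + βΔS across each adjacent pair:
  8–58 m: −αΔT+βΔS = −(1.1 × 10⁻⁴)(-4.1)+(7.4 × 10⁻⁴)(-0.30) = 2.3 × 10⁻⁴ → stable
  58–72 m: −αΔT+βΔS = −(1.1 × 10⁻⁴)(+0.0)+(7.4 × 10⁻⁴)(+0.33) = 2.4 × 10⁻⁴ → stable
  72–120 m: −αΔT+βΔS = −(1.1 × 10⁻⁴)(-2.3)+(7.4 × 10⁻⁴)(-1.19) = -6.3 × 10⁻⁴ → UNSTABLE
  120–204 m: −αΔT+βΔS = −(1.1 × 10⁻⁴)(+0.5)+(7.4 × 10⁻⁴)(+1.06) = 7.3 × 10⁻⁴ → stable
The 72–120 m interval has Δρ < 0: lighter water underlies denser water.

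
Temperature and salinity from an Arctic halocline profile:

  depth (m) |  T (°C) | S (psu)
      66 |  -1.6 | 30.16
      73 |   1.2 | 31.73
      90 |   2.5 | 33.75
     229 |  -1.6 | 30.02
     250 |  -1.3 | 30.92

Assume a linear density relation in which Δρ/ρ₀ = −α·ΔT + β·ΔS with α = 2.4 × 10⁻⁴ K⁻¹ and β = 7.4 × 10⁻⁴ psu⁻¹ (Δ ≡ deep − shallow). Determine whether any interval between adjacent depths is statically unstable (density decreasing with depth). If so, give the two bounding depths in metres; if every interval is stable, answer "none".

Evaluate Δρ/ρ₀ = −αΔT + βΔS across each adjacent pair:
  66–73 m: −αΔT+βΔS = −(2.4 × 10⁻⁴)(+2.8)+(7.4 × 10⁻⁴)(+1.57) = 4.9 × 10⁻⁴ → stable
  73–90 m: −αΔT+βΔS = −(2.4 × 10⁻⁴)(+1.3)+(7.4 × 10⁻⁴)(+2.02) = 1.2 × 10⁻³ → stable
  90–229 m: −αΔT+βΔS = −(2.4 × 10⁻⁴)(-4.1)+(7.4 × 10⁻⁴)(-3.73) = -1.8 × 10⁻³ → UNSTABLE
  229–250 m: −αΔT+βΔS = −(2.4 × 10⁻⁴)(+0.3)+(7.4 × 10⁻⁴)(+0.90) = 5.9 × 10⁻⁴ → stable
The 90–229 m interval has Δρ < 0: lighter water underlies denser water.

90–229 m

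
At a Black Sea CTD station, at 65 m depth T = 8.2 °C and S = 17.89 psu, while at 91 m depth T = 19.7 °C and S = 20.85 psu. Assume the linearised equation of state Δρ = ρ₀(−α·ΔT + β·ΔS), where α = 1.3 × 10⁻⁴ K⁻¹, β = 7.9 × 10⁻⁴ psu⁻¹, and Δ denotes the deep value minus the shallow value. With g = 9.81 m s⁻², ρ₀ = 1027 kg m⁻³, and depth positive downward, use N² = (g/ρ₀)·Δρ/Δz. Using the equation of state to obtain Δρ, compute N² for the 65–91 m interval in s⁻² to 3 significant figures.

3.18 × 10⁻⁴ s⁻²

ΔT = +11.5 K, ΔS = +2.96 psu (deep − shallow).
Δρ/ρ₀ = −αΔT + βΔS = -1.495 × 10⁻³ + 2.3384 × 10⁻³ = 8.434 × 10⁻⁴, so Δρ ≈ 0.8662 kg m⁻³.
N² = (g/ρ₀)·Δρ/Δz = g·(Δρ/ρ₀)/Δz = 9.81 × 8.434 × 10⁻⁴ / 26 = 3.1822 × 10⁻⁴ s⁻² ≈ 3.18 × 10⁻⁴ s⁻².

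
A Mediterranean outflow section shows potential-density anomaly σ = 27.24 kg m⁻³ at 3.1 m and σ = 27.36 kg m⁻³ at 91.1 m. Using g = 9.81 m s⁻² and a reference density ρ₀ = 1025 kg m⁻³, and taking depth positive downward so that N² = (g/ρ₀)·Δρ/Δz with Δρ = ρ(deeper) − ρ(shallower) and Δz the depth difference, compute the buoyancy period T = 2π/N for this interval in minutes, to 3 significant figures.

Δρ = 1027.36 − 1027.24 = 0.12 kg m⁻³ over Δz = 91.1 − 3.1 = 88 m.
N² = (9.81/1025) × (0.12/88) = 1.3051 × 10⁻⁵ s⁻².
N = √(1.3051 × 10⁻⁵) = 3.6126 × 10⁻³ rad s⁻¹, so T = 2π/N = 1.7392 × 10³ s = 28.987 min ≈ 29.0 min.

29.0 min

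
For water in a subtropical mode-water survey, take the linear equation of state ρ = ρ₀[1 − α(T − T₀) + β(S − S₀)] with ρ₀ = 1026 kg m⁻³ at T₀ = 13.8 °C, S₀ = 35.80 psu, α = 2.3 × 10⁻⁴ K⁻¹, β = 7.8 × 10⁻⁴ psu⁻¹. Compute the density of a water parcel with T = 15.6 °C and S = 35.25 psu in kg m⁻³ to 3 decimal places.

1025.135 kg m⁻³

T − T₀ = +1.8 K, S − S₀ = -0.55 psu.
Bracket = 1 − α·(+1.8) + β·(-0.55) = 1 + (-8.43 × 10⁻⁴) = 0.9991570.
ρ = 1026 × 0.9991570 = 1025.135 kg m⁻³.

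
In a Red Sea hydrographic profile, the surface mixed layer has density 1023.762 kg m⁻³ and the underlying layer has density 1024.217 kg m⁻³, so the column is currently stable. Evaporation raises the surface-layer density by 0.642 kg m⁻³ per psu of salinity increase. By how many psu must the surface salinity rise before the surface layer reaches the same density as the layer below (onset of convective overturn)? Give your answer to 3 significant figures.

Density deficit of the surface layer: 1024.217 − 1023.762 = 0.455 kg m⁻³.
Required change = 0.455 / 0.642 = 0.709 psu.

0.709 psu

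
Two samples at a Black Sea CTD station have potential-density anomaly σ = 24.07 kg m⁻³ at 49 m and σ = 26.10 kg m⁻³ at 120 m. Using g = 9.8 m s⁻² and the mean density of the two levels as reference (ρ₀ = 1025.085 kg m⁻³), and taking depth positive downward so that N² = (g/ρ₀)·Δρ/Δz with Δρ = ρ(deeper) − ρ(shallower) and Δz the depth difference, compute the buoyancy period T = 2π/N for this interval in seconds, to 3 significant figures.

Δρ = 1026.10 − 1024.07 = 2.03 kg m⁻³ over Δz = 120 − 49 = 71 m.
N² = (9.8/1025.085) × (2.03/71) = 2.7334 × 10⁻⁴ s⁻².
N = √(2.7334 × 10⁻⁴) = 0.016533 rad s⁻¹, so T = 2π/N = 380.04 s ≈ 380 s.

380 s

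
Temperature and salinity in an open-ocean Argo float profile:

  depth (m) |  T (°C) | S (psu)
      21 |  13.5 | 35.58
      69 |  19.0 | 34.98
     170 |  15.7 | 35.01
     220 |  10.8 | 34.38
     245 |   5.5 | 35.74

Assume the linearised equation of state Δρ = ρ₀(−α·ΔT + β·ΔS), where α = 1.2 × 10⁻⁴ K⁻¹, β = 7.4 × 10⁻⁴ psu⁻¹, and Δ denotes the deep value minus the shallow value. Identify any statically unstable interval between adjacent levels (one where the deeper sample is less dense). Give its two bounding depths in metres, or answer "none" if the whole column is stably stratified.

21–69 m

Evaluate Δρ/ρ₀ = −αΔT + βΔS across each adjacent pair:
  21–69 m: −αΔT+βΔS = −(1.2 × 10⁻⁴)(+5.5)+(7.4 × 10⁻⁴)(-0.60) = -1.1 × 10⁻³ → UNSTABLE
  69–170 m: −αΔT+βΔS = −(1.2 × 10⁻⁴)(-3.3)+(7.4 × 10⁻⁴)(+0.03) = 4.2 × 10⁻⁴ → stable
  170–220 m: −αΔT+βΔS = −(1.2 × 10⁻⁴)(-4.9)+(7.4 × 10⁻⁴)(-0.63) = 1.2 × 10⁻⁴ → stable
  220–245 m: −αΔT+βΔS = −(1.2 × 10⁻⁴)(-5.3)+(7.4 × 10⁻⁴)(+1.36) = 1.6 × 10⁻³ → stable
The 21–69 m interval has Δρ < 0: lighter water underlies denser water.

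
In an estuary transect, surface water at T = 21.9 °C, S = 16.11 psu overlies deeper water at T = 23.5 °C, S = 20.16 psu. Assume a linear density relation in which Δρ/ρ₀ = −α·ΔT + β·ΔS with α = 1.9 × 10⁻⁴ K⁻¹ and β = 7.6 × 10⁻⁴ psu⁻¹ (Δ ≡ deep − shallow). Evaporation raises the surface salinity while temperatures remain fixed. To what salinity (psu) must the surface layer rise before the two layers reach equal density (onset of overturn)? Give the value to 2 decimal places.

Neutral buoyancy requires −α(T_deep − T_surf) + β(S_deep − S_surf′) = 0.
S_surf′ = S_deep − (α/β)·ΔT = 20.16 − (1.9 × 10⁻⁴/7.6 × 10⁻⁴)·(+1.6) = 19.7600 psu.
Increase required: 19.7600 − 16.11 = 3.6500 psu.

19.76 psu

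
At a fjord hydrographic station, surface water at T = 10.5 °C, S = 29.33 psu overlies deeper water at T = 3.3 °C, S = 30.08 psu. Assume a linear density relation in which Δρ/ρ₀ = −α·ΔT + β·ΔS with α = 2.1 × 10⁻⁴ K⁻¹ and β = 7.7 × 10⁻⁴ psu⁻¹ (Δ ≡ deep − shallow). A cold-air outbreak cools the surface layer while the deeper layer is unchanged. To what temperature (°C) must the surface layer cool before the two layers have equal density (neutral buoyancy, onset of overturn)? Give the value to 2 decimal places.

Neutral buoyancy requires Δρ = 0, i.e. −α(T_deep − T_surf′) + β(S_deep − S_surf) = 0.
T_surf′ = T_deep − (β/α)·ΔS = 3.3 − (7.7 × 10⁻⁴/2.1 × 10⁻⁴)·(+0.75) = 0.5500 °C.
Cooling required: 10.5 − (0.5500) = 9.9500 °C.

0.55 °C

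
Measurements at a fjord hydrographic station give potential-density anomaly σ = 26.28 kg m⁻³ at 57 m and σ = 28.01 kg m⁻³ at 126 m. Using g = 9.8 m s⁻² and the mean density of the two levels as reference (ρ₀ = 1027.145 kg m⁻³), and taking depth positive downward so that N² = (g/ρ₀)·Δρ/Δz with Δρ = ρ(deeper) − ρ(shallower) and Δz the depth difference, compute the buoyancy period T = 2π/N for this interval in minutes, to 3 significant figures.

Δρ = 1028.01 − 1026.28 = 1.73 kg m⁻³ over Δz = 126 − 57 = 69 m.
N² = (9.8/1027.145) × (1.73/69) = 2.3922 × 10⁻⁴ s⁻².
N = √(2.3922 × 10⁻⁴) = 0.015467 rad s⁻¹, so T = 2π/N = 406.23 s = 6.7705 min ≈ 6.77 min.

6.77 min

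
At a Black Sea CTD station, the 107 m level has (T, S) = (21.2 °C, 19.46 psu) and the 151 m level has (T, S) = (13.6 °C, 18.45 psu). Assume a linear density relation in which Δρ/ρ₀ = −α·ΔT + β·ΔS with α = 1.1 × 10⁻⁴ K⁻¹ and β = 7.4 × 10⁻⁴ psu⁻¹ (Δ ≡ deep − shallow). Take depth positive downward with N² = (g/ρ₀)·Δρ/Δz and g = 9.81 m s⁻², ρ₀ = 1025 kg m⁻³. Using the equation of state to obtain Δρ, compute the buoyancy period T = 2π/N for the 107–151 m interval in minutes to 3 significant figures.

23.6 min

ΔT = -7.6 K, ΔS = -1.01 psu (deep − shallow).
Δρ/ρ₀ = −αΔT + βΔS = 8.36 × 10⁻⁴ − 7.474 × 10⁻⁴ = 8.86 × 10⁻⁵, so Δρ ≈ 0.09081 kg m⁻³.
N² = (g/ρ₀)·Δρ/Δz = g·(Δρ/ρ₀)/Δz = 9.81 × 8.86 × 10⁻⁵ / 44 = 1.9754 × 10⁻⁵ s⁻².
N = √(1.9754 × 10⁻⁵) = 4.4445 × 10⁻³ rad s⁻¹ → T = 2π/N = 1.4137 × 10³ s = 23.562 min ≈ 23.6 min.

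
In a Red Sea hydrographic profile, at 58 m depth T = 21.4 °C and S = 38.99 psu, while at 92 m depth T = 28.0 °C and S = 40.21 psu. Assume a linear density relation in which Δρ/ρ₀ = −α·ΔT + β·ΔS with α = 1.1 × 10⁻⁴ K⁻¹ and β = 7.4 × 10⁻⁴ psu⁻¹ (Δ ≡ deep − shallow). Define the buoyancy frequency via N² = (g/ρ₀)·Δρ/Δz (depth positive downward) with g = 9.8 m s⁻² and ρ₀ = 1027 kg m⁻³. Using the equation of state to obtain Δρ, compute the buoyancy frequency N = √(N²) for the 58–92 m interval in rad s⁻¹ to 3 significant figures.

ΔT = +6.6 K, ΔS = +1.22 psu (deep − shallow).
Δρ/ρ₀ = −αΔT + βΔS = -7.26 × 10⁻⁴ + 9.028 × 10⁻⁴ = 1.768 × 10⁻⁴, so Δρ ≈ 0.1816 kg m⁻³.
N² = (g/ρ₀)·Δρ/Δz = g·(Δρ/ρ₀)/Δz = 9.8 × 1.768 × 10⁻⁴ / 34 = 5.0960 × 10⁻⁵ s⁻².
N = √(5.0960 × 10⁻⁵) = 7.1386 × 10⁻³ rad s⁻¹ ≈ 7.14 × 10⁻³ rad s⁻¹.

7.14 × 10⁻³ rad s⁻¹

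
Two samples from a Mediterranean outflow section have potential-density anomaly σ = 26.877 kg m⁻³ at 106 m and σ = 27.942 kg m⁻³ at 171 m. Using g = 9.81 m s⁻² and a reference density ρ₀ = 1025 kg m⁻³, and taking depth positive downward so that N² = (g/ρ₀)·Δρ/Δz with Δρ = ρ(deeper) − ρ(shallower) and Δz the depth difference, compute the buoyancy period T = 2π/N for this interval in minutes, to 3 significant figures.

8.36 min

Δρ = 1027.942 − 1026.877 = 1.065 kg m⁻³ over Δz = 171 − 106 = 65 m.
N² = (9.81/1025) × (1.065/65) = 1.5681 × 10⁻⁴ s⁻².
N = √(1.5681 × 10⁻⁴) = 0.012522 rad s⁻¹, so T = 2π/N = 501.77 s = 8.3628 min ≈ 8.36 min.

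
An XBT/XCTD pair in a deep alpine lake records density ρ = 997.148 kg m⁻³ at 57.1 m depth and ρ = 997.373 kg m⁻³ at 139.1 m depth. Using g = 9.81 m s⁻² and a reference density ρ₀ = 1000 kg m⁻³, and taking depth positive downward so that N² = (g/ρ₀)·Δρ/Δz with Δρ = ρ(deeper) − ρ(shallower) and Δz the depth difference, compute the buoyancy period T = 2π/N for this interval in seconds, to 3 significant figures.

Δρ = 997.373 − 997.148 = 0.225 kg m⁻³ over Δz = 139.1 − 57.1 = 82 m.
N² = (9.81/1000) × (0.225/82) = 2.6918 × 10⁻⁵ s⁻².
N = √(2.6918 × 10⁻⁵) = 5.1883 × 10⁻³ rad s⁻¹, so T = 2π/N = 1.2110 × 10³ s ≈ 1.21 × 10³ s.

1.21 × 10³ s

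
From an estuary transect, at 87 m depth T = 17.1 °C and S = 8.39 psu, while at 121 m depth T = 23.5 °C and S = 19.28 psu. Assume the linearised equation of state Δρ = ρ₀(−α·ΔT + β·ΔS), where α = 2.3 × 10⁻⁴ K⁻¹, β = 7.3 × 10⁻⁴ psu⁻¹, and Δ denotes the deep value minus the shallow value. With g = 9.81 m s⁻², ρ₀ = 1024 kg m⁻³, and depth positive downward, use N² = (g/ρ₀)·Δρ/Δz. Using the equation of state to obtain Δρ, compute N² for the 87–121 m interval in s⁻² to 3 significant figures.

ΔT = +6.4 K, ΔS = +10.89 psu (deep − shallow).
Δρ/ρ₀ = −αΔT + βΔS = -1.472 × 10⁻³ + 7.9497 × 10⁻³ = 6.4777 × 10⁻³, so Δρ ≈ 6.633 kg m⁻³.
N² = (g/ρ₀)·Δρ/Δz = g·(Δρ/ρ₀)/Δz = 9.81 × 6.4777 × 10⁻³ / 34 = 1.8690 × 10⁻³ s⁻² ≈ 1.87 × 10⁻³ s⁻².

1.87 × 10⁻³ s⁻²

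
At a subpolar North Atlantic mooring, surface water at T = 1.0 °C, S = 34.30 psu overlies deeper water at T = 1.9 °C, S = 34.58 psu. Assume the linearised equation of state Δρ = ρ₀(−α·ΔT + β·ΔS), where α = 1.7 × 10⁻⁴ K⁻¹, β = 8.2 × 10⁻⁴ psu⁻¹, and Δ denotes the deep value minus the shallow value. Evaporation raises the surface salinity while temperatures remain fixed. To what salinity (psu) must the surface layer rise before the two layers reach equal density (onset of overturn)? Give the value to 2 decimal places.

Neutral buoyancy requires −α(T_deep − T_surf) + β(S_deep − S_surf′) = 0.
S_surf′ = S_deep − (α/β)·ΔT = 34.58 − (1.7 × 10⁻⁴/8.2 × 10⁻⁴)·(+0.9) = 34.3934 psu.
Increase required: 34.3934 − 34.30 = 0.0934 psu.

34.39 psu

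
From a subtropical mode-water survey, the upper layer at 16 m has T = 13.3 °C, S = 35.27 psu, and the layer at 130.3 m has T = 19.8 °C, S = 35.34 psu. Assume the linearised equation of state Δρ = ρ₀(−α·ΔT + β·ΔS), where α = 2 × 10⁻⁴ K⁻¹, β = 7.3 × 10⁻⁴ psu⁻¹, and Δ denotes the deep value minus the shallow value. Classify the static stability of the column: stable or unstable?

ΔT = 19.8 − 13.3 = +6.5 K and ΔS = 35.34 − 35.27 = +0.07 psu (deep − shallow).
−αΔT = -1.30 × 10⁻³; βΔS = 5.11 × 10⁻⁵; sum Δρ/ρ₀ = -1.2489 × 10⁻³.
Δρ/ρ₀ < 0, so Δρ < 0: deeper water is lighter → statically unstable; the column would overturn.

unstable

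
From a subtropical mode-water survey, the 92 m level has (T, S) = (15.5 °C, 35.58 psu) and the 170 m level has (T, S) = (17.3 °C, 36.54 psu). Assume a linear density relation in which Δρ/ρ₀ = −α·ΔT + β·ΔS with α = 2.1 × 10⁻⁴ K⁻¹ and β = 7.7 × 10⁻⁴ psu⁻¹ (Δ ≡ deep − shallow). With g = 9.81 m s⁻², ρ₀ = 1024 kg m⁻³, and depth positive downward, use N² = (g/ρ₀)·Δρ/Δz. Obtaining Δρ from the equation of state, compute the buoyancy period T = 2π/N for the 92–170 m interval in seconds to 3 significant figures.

ΔT = +1.8 K, ΔS = +0.96 psu (deep − shallow).
Δρ/ρ₀ = −αΔT + βΔS = -3.78 × 10⁻⁴ + 7.392 × 10⁻⁴ = 3.612 × 10⁻⁴, so Δρ ≈ 0.3699 kg m⁻³.
N² = (g/ρ₀)·Δρ/Δz = g·(Δρ/ρ₀)/Δz = 9.81 × 3.612 × 10⁻⁴ / 78 = 4.5428 × 10⁻⁵ s⁻².
N = √(4.5428 × 10⁻⁵) = 6.7400 × 10⁻³ rad s⁻¹ → T = 2π/N = 932.22 s ≈ 932 s.

932 s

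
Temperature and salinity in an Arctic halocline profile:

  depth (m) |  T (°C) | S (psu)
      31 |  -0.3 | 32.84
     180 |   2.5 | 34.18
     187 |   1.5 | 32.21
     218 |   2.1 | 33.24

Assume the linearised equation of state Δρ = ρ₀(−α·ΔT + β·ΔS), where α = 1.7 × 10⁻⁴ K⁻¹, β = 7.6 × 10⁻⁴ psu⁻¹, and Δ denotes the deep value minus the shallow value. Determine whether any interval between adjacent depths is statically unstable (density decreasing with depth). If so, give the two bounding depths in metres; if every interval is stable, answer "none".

180–187 m

Evaluate Δρ/ρ₀ = −αΔT + βΔS across each adjacent pair:
  31–180 m: −αΔT+βΔS = −(1.7 × 10⁻⁴)(+2.8)+(7.6 × 10⁻⁴)(+1.34) = 5.4 × 10⁻⁴ → stable
  180–187 m: −αΔT+βΔS = −(1.7 × 10⁻⁴)(-1.0)+(7.6 × 10⁻⁴)(-1.97) = -1.3 × 10⁻³ → UNSTABLE
  187–218 m: −αΔT+βΔS = −(1.7 × 10⁻⁴)(+0.6)+(7.6 × 10⁻⁴)(+1.03) = 6.8 × 10⁻⁴ → stable
The 180–187 m interval has Δρ < 0: lighter water underlies denser water.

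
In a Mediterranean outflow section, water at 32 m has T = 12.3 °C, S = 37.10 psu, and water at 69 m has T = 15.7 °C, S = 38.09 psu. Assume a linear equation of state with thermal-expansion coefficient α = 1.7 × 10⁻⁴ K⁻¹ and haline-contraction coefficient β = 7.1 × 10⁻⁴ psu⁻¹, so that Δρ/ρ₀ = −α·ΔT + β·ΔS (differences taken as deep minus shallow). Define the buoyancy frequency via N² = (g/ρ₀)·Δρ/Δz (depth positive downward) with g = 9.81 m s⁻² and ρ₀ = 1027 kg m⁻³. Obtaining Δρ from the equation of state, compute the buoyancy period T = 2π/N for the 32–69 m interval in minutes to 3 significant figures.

ΔT = +3.4 K, ΔS = +0.99 psu (deep − shallow).
Δρ/ρ₀ = −αΔT + βΔS = -5.78 × 10⁻⁴ + 7.029 × 10⁻⁴ = 1.249 × 10⁻⁴, so Δρ ≈ 0.1283 kg m⁻³.
N² = (g/ρ₀)·Δρ/Δz = g·(Δρ/ρ₀)/Δz = 9.81 × 1.249 × 10⁻⁴ / 37 = 3.3115 × 10⁻⁵ s⁻².
N = √(3.3115 × 10⁻⁵) = 5.7546 × 10⁻³ rad s⁻¹ → T = 2π/N = 1.0919 × 10³ s = 18.198 min ≈ 18.2 min.

18.2 min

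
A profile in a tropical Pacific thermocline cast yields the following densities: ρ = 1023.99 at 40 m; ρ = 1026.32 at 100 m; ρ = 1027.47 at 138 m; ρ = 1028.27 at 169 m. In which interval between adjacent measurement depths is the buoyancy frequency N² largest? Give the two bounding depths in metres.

Compute the density gradient over each adjacent pair:
  40–100 m: Δρ/Δz = 2.33/60 = 0.039 kg m⁻⁴
  100–138 m: Δρ/Δz = 1.15/38 = 0.030 kg m⁻⁴
  138–169 m: Δρ/Δz = 0.80/31 = 0.026 kg m⁻⁴
The largest gradient is in the 40–100 m interval — the pycnocline.

40–100 m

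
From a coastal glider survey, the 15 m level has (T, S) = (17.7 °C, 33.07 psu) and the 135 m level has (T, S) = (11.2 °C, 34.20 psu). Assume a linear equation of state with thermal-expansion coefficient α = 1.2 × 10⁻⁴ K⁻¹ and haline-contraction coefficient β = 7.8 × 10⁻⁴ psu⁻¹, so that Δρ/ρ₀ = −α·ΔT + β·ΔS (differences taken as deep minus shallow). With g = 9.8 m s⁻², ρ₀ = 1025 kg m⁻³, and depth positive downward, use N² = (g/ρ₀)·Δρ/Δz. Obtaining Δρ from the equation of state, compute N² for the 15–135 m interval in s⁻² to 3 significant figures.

ΔT = -6.5 K, ΔS = +1.13 psu (deep − shallow).
Δρ/ρ₀ = −αΔT + βΔS = 7.80 × 10⁻⁴ + 8.814 × 10⁻⁴ = 1.6614 × 10⁻³, so Δρ ≈ 1.703 kg m⁻³.
N² = (g/ρ₀)·Δρ/Δz = g·(Δρ/ρ₀)/Δz = 9.8 × 1.6614 × 10⁻³ / 120 = 1.3568 × 10⁻⁴ s⁻² ≈ 1.36 × 10⁻⁴ s⁻².

1.36 × 10⁻⁴ s⁻²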